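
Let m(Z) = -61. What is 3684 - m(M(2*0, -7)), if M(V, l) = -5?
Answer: 3745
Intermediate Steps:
3684 - m(M(2*0, -7)) = 3684 - 1*(-61) = 3684 + 61 = 3745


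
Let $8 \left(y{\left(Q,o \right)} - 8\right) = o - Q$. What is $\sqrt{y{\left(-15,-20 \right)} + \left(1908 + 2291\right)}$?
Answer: $\frac{3 \sqrt{7478}}{4} \approx 64.857$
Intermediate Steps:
$y{\left(Q,o \right)} = 8 - \frac{Q}{8} + \frac{o}{8}$ ($y{\left(Q,o \right)} = 8 + \frac{o - Q}{8} = 8 - \left(- \frac{o}{8} + \frac{Q}{8}\right) = 8 - \frac{Q}{8} + \frac{o}{8}$)
$\sqrt{y{\left(-15,-20 \right)} + \left(1908 + 2291\right)} = \sqrt{\left(8 - - \frac{15}{8} + \frac{1}{8} \left(-20\right)\right) + \left(1908 + 2291\right)} = \sqrt{\left(8 + \frac{15}{8} - \frac{5}{2}\right) + 4199} = \sqrt{\frac{59}{8} + 4199} = \sqrt{\frac{33651}{8}} = \frac{3 \sqrt{7478}}{4}$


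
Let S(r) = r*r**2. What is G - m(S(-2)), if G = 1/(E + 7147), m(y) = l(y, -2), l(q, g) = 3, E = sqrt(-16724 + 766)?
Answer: (-3*sqrt(15958) + 21440*I)/(sqrt(15958) - 7147*I) ≈ -2.9999 - 2.4723e-6*I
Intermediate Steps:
S(r) = r**3
E = I*sqrt(15958) (E = sqrt(-15958) = I*sqrt(15958) ≈ 126.32*I)
m(y) = 3
G = 1/(7147 + I*sqrt(15958)) (G = 1/(I*sqrt(15958) + 7147) = 1/(7147 + I*sqrt(15958)) ≈ 0.00013988 - 2.472e-6*I)
G - m(S(-2)) = (7147/51095567 - I*sqrt(15958)/51095567) - 1*3 = (7147/51095567 - I*sqrt(15958)/51095567) - 3 = -153279554/51095567 - I*sqrt(15958)/51095567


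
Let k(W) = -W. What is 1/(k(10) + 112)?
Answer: 1/102 ≈ 0.0098039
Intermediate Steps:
1/(k(10) + 112) = 1/(-1*10 + 112) = 1/(-10 + 112) = 1/102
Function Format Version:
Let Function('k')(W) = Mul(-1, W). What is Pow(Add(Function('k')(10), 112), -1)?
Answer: Rational(1, 102) ≈ 0.0098039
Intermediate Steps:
Pow(Add(Function('k')(10), 112), -1) = Pow(Add(Mul(-1, 10), 112), -1) = Pow(Add(-10, 112), -1) = Pow(102, -1) = Rational(1, 102)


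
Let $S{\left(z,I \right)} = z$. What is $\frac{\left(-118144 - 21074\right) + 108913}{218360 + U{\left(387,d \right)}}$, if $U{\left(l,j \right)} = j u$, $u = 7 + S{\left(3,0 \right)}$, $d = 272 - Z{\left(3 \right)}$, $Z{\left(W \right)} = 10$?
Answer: $- \frac{209}{1524} \approx -0.13714$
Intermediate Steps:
$d = 262$ ($d = 272 - 10 = 262$)
$u = 10$ ($u = 7 + 3 = 10$)
$U{\left(l,j \right)} = 10 j$ ($U{\left(l,j \right)} = j 10 = 10 j$)
$\frac{\left(-118144 - 21074\right) + 108913}{218360 + U{\left(387,d \right)}} = \frac{\left(-118144 - 21074\right) + 108913}{218360 + 10 \cdot 262} = \frac{\left(-118144 - 21074\right) + 108913}{218360 + 2620} = \frac{-139218 + 108913}{220980} = \left(-30305\right) \frac{1}{220980} = - \frac{209}{1524}$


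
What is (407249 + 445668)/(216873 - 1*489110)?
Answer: -852917/272237 ≈ -3.1330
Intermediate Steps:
(407249 + 445668)/(216873 - 1*489110) = 852917/(216873 - 489110) = 852917/(-272237) = 852917*(-1/272237) = -852917/272237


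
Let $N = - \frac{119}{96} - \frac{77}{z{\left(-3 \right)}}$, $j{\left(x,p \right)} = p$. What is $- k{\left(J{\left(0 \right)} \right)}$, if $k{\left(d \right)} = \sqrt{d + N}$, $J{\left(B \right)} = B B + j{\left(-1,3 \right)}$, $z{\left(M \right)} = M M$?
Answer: $- \frac{i \sqrt{3914}}{24} \approx - 2.6068 i$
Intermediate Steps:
$z{\left(M \right)} = M^{2}$
$J{\left(B \right)} = 3 + B^{2}$ ($J{\left(B \right)} = B B + 3 = B^{2} + 3 = 3 + B^{2}$)
$N = - \frac{2821}{288}$ ($N = - \frac{119}{96} - \frac{77}{\left(-3\right)^{2}} = \left(-119\right) \frac{1}{96} - \frac{77}{9} = - \frac{119}{96} - \frac{77}{9} = - \frac{2821}{288} \approx -9.7951$)
$k{\left(d \right)} = \sqrt{- \frac{2821}{288} + d}$ ($k{\left(d \right)} = \sqrt{d - \frac{2821}{288}} = \sqrt{- \frac{2821}{288} + d}$)
$- k{\left(J{\left(0 \right)} \right)} = - \frac{\sqrt{-5642 + 576 \left(3 + 0^{2}\right)}}{24} = - \frac{\sqrt{-5642 + 576 \left(3 + 0\right)}}{24} = - \frac{\sqrt{-5642 + 576 \cdot 3}}{24} = - \frac{\sqrt{-5642 + 1728}}{24} = - \frac{\sqrt{-3914}}{24} = - \frac{i \sqrt{3914}}{24}$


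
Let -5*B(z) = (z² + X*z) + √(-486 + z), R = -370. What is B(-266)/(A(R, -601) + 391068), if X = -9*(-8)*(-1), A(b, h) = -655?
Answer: -89908/1952065 - 4*I*√47/1952065 ≈ -0.046058 - 1.4048e-5*I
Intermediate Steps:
X = -72 (X = 72*(-1) = -72)
B(z) = -z²/5 - √(-486 + z)/5 + 72*z/5 (B(z) = -((z² - 72*z) + √(-486 + z))/5 = -(z² + √(-486 + z) - 72*z)/5 = -z²/5 - √(-486 + z)/5 + 72*z/5)
B(-266)/(A(R, -601) + 391068) = (-⅕*(-266)² - √(-486 - 266)/5 + (72/5)*(-266))/(-655 + 391068) = (-⅕*70756 - 4*I*√47/5 - 19152/5)/390413 = (-70756/5 - 4*I*√47/5 - 19152/5)*(1/390413) = (-89908/5 - 4*I*√47/5)*(1/390413) = -89908/1952065 - 4*I*√47/1952065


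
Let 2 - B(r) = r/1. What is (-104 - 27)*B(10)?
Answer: 1048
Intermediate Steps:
B(r) = 2 - r (B(r) = 2 - r/1 = 2 - r)
(-104 - 27)*B(10) = (-104 - 27)*(2 - 1*10) = -131*(2 - 10) = -131*(-8) = 1048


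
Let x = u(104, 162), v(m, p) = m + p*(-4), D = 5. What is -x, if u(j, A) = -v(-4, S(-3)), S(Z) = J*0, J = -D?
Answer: -4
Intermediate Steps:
J = -5 (J = -1*5 = -5)
S(Z) = 0 (S(Z) = -5*0 = 0)
v(m, p) = m - 4*p
u(j, A) = 4 (u(j, A) = -(-4 - 4*0) = -(-4 + 0) = -1*(-4) = 4)
x = 4
-x = -1*4 = -4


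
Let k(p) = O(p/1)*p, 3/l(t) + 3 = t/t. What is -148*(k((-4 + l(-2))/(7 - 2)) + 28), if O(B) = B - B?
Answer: -4144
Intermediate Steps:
l(t) = -3/2 (l(t) = 3/(-3 + t/t) = 3/(-3 + 1) = 3/(-2) = 3*(-½) = -3/2)
O(B) = 0
k(p) = 0 (k(p) = 0*p = 0)
-148*(k((-4 + l(-2))/(7 - 2)) + 28) = -148*(0 + 28) = -148*28 = -4144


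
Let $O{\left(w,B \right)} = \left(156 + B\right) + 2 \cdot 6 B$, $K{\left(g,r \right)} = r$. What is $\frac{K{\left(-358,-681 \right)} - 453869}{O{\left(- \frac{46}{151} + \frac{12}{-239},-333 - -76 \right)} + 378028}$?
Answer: $- \frac{454550}{374843} \approx -1.2126$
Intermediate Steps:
$O{\left(w,B \right)} = 156 + 13 B$ ($O{\left(w,B \right)} = \left(156 + B\right) + 12 B = 156 + 13 B$)
$\frac{K{\left(-358,-681 \right)} - 453869}{O{\left(- \frac{46}{151} + \frac{12}{-239},-333 - -76 \right)} + 378028} = \frac{-681 - 453869}{\left(156 + 13 \left(-333 - -76\right)\right) + 378028} = - \frac{454550}{\left(156 + 13 \left(-333 + 76\right)\right) + 378028} = - \frac{454550}{\left(156 + 13 \left(-257\right)\right) + 378028} = - \frac{454550}{\left(156 - 3341\right) + 378028} = - \frac{454550}{-3185 + 378028} = - \frac{454550}{374843}$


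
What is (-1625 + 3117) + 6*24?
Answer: 1636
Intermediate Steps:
(-1625 + 3117) + 6*24 = 1492 + 144 = 1636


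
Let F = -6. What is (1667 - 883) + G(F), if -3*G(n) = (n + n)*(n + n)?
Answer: 736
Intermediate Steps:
G(n) = -4*n**2/3 (G(n) = -(n + n)*(n + n)/3 = -2*n*2*n/3 = -4*n**2/3)
(1667 - 883) + G(F) = (1667 - 883) - 4/3*(-6)**2 = 784 - 4/3*36 = 784 - 48 = 736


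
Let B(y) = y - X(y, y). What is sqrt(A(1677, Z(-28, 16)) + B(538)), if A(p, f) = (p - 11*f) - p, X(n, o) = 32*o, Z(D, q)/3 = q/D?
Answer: I*sqrt(816298)/7 ≈ 129.07*I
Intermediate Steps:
Z(D, q) = 3*q/D (Z(D, q) = 3*(q/D) = 3*q/D)
A(p, f) = -11*f
B(y) = -31*y (B(y) = y - 32*y = -31*y)
sqrt(A(1677, Z(-28, 16)) + B(538)) = sqrt(-33*16/(-28) - 31*538) = sqrt(-33*16*(-1)/28 - 16678) = sqrt(-11*(-12/7) - 16678) = sqrt(132/7 - 16678) = sqrt(-116614/7) = I*sqrt(816298)/7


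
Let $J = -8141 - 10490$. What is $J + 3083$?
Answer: $-15548$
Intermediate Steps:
$J = -18631$
$J + 3083 = -18631 + 3083 = -15548$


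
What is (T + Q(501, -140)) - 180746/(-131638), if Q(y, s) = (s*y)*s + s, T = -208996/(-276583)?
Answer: 178757578170785603/18204416477 ≈ 9.8195e+6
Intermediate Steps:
T = 208996/276583 (T = -208996*(-1/276583) = 208996/276583 ≈ 0.75564)
Q(y, s) = s + y*s² (Q(y, s) = y*s² + s = s + y*s²)
(T + Q(501, -140)) - 180746/(-131638) = (208996/276583 - 140*(1 - 140*501)) - 180746/(-131638) = (208996/276583 - 140*(1 - 70140)) - 180746*(-1/131638) = (208996/276583 - 140*(-70139)) + 90373/65819 = (208996/276583 + 9819460) + 90373/65819 = 2715895914176/276583 + 90373/65819 = 178757578170785603/18204416477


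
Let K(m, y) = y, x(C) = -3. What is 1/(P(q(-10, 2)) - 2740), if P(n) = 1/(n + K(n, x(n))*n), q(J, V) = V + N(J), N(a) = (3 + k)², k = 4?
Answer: -102/279481 ≈ -0.00036496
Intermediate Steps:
N(a) = 49 (N(a) = (3 + 4)² = 7² = 49)
q(J, V) = 49 + V (q(J, V) = V + 49 = 49 + V)
P(n) = -1/(2*n) (P(n) = 1/(n - 3*n) = 1/(-2*n) = -1/(2*n))
1/(P(q(-10, 2)) - 2740) = 1/(-1/(2*(49 + 2)) - 2740) = 1/(-½/51 - 2740) = 1/(-½*1/51 - 2740) = 1/(-1/102 - 2740) = 1/(-279481/102) = -102/279481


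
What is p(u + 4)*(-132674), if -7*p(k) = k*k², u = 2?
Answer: 28657584/7 ≈ 4.0939e+6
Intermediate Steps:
p(k) = -k³/7 (p(k) = -k*k²/7 = -k³/7)
p(u + 4)*(-132674) = -(2 + 4)³/7*(-132674) = -⅐*6³*(-132674) = -⅐*216*(-132674) = -216/7*(-132674) = 28657584/7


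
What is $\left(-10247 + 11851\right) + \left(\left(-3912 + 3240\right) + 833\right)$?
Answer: $1765$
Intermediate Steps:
$\left(-10247 + 11851\right) + \left(\left(-3912 + 3240\right) + 833\right) = 1604 + \left(-672 + 833\right) = 1604 + 161 = 1765$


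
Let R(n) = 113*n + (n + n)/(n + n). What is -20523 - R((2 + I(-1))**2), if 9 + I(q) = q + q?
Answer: -29677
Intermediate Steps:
I(q) = -9 + 2*q (I(q) = -9 + (q + q) = -9 + 2*q)
R(n) = 1 + 113*n (R(n) = 113*n + (2*n)/((2*n)) = 113*n + (2*n)*(1/(2*n)) = 113*n + 1 = 1 + 113*n)
-20523 - R((2 + I(-1))**2) = -20523 - (1 + 113*(2 + (-9 + 2*(-1)))**2) = -20523 - (1 + 113*(2 + (-9 - 2))**2) = -20523 - (1 + 113*(2 - 11)**2) = -20523 - (1 + 113*(-9)**2) = -20523 - (1 + 113*81) = -20523 - (1 + 9153) = -20523 - 1*9154 = -20523 - 9154 = -29677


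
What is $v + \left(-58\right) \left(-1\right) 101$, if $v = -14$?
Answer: $5844$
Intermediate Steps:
$v + \left(-58\right) \left(-1\right) 101 = -14 + \left(-58\right) \left(-1\right) 101 = -14 + 58 \cdot 101 = -14 + 5858 = 5844$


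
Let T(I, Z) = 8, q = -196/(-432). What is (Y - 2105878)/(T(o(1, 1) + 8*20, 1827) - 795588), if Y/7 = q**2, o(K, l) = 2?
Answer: 4912588837/1855929024 ≈ 2.6470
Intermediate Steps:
q = 49/108 (q = -196*(-1/432) = 49/108 ≈ 0.45370)
Y = 16807/11664 (Y = 7*(49/108)**2 = 7*(2401/11664) = 16807/11664 ≈ 1.4409)
(Y - 2105878)/(T(o(1, 1) + 8*20, 1827) - 795588) = (16807/11664 - 2105878)/(8 - 795588) = -24562944185/11664/(-795580) = -24562944185/11664*(-1/795580) = 4912588837/1855929024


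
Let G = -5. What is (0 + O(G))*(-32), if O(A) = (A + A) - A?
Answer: 160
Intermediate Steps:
O(A) = A (O(A) = 2*A - A = A)
(0 + O(G))*(-32) = (0 - 5)*(-32) = -5*(-32) = 160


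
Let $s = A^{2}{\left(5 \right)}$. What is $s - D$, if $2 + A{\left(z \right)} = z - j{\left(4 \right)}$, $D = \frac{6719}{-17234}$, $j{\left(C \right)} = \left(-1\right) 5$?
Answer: $\frac{1109695}{17234} \approx 64.39$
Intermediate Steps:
$j{\left(C \right)} = -5$
$D = - \frac{6719}{17234}$ ($D = 6719 \left(- \frac{1}{17234}\right) = - \frac{6719}{17234} \approx -0.38987$)
$A{\left(z \right)} = 3 + z$ ($A{\left(z \right)} = -2 + \left(z - -5\right) = -2 + \left(z + 5\right) = -2 + \left(5 + z\right) = 3 + z$)
$s = 64$ ($s = \left(3 + 5\right)^{2} = 8^{2} = 64$)
$s - D = 64 - - \frac{6719}{17234} = 64 + \frac{6719}{17234} = \frac{1109695}{17234}$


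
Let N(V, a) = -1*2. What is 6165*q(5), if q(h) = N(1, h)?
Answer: -12330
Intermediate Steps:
N(V, a) = -2
q(h) = -2
6165*q(5) = 6165*(-2) = -12330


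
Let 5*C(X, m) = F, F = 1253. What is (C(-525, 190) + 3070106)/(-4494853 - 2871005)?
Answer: -5117261/12276430 ≈ -0.41684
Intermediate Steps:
C(X, m) = 1253/5 (C(X, m) = (⅕)*1253 = 1253/5)
(C(-525, 190) + 3070106)/(-4494853 - 2871005) = (1253/5 + 3070106)/(-4494853 - 2871005) = (15351783/5)/(-7365858) = (15351783/5)*(-1/7365858) = -5117261/12276430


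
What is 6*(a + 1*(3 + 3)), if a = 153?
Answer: 954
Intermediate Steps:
6*(a + 1*(3 + 3)) = 6*(153 + 1*(3 + 3)) = 6*(153 + 1*6) = 6*(153 + 6) = 6*159 = 954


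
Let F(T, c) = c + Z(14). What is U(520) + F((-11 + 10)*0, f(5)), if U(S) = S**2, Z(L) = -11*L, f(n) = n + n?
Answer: 270256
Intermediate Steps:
f(n) = 2*n
F(T, c) = -154 + c (F(T, c) = c - 11*14 = c - 154 = -154 + c)
U(520) + F((-11 + 10)*0, f(5)) = 520**2 + (-154 + 2*5) = 270400 + (-154 + 10) = 270400 - 144 = 270256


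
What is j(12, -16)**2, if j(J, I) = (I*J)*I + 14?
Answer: 9523396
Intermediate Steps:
j(J, I) = 14 + J*I**2 (j(J, I) = J*I**2 + 14 = 14 + J*I**2)
j(12, -16)**2 = (14 + 12*(-16)**2)**2 = (14 + 12*256)**2 = (14 + 3072)**2 = 3086**2 = 9523396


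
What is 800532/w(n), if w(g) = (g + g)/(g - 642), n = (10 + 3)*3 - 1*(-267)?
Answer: -7471632/17 ≈ -4.3951e+5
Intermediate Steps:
n = 306 (n = 13*3 + 267 = 39 + 267 = 306)
w(g) = 2*g/(-642 + g) (w(g) = (2*g)/(-642 + g) = 2*g/(-642 + g))
800532/w(n) = 800532/((2*306/(-642 + 306))) = 800532/((2*306/(-336))) = 800532/((2*306*(-1/336))) = 800532/(-51/28) = 800532*(-28/51) = -7471632/17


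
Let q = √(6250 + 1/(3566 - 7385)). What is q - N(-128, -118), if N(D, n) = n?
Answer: 118 + √91154752431/3819 ≈ 197.06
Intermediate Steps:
q = √91154752431/3819 (q = √(6250 + 1/(-3819)) = √(6250 - 1/3819) = √(23868749/3819) = √91154752431/3819 ≈ 79.057)
q - N(-128, -118) = √91154752431/3819 - 1*(-118) = √91154752431/3819 + 118 = 118 + √91154752431/3819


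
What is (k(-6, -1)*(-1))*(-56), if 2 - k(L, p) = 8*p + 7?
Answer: 168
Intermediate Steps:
k(L, p) = -5 - 8*p (k(L, p) = 2 - (8*p + 7) = 2 - (7 + 8*p) = 2 + (-7 - 8*p) = -5 - 8*p)
(k(-6, -1)*(-1))*(-56) = ((-5 - 8*(-1))*(-1))*(-56) = ((-5 + 8)*(-1))*(-56) = (3*(-1))*(-56) = -3*(-56) = 168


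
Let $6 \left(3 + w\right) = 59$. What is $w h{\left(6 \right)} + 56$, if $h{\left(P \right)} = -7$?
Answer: $\frac{49}{6} \approx 8.1667$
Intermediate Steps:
$w = \frac{41}{6}$ ($w = -3 + \frac{1}{6} \cdot 59 = -3 + \frac{59}{6} = \frac{41}{6} \approx 6.8333$)
$w h{\left(6 \right)} + 56 = \frac{41}{6} \left(-7\right) + 56 = - \frac{287}{6} + 56 = \frac{49}{6}$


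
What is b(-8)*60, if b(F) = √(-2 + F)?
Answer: 60*I*√10 ≈ 189.74*I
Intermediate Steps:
b(-8)*60 = √(-2 - 8)*60 = √(-10)*60 = (I*√10)*60 = 60*I*√10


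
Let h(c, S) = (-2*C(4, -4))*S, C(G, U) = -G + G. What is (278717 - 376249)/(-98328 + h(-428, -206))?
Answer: 24383/24582 ≈ 0.99190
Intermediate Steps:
C(G, U) = 0
h(c, S) = 0 (h(c, S) = (-2*0)*S = 0*S = 0)
(278717 - 376249)/(-98328 + h(-428, -206)) = (278717 - 376249)/(-98328 + 0) = -97532/(-98328) = -97532*(-1/98328) = 24383/24582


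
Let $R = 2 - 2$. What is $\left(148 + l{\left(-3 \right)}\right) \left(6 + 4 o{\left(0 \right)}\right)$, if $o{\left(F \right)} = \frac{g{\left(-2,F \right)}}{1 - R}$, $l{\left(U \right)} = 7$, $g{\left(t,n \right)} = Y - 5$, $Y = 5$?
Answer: $930$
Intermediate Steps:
$R = 0$ ($R = 2 - 2 = 0$)
$g{\left(t,n \right)} = 0$ ($g{\left(t,n \right)} = 5 - 5 = 0$)
$o{\left(F \right)} = 0$ ($o{\left(F \right)} = \frac{0}{1 - 0} = \frac{0}{1 + 0} = \frac{0}{1} = 0 \cdot 1 = 0$)
$\left(148 + l{\left(-3 \right)}\right) \left(6 + 4 o{\left(0 \right)}\right) = \left(148 + 7\right) \left(6 + 4 \cdot 0\right) = 155 \left(6 + 0\right) = 155 \cdot 6 = 930$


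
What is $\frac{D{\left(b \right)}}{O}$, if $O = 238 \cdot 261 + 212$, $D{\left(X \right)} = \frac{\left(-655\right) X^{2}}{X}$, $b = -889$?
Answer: $\frac{116459}{12466} \approx 9.3421$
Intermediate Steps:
$D{\left(X \right)} = - 655 X$
$O = 62330$ ($O = 62118 + 212 = 62330$)
$\frac{D{\left(b \right)}}{O} = \frac{\left(-655\right) \left(-889\right)}{62330} = 582295 \cdot \frac{1}{62330} = \frac{116459}{12466}$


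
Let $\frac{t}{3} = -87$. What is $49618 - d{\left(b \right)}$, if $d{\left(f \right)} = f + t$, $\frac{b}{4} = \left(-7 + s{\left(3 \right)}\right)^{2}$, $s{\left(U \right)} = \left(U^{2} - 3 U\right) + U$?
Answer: $49815$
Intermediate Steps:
$s{\left(U \right)} = U^{2} - 2 U$
$t = -261$ ($t = 3 \left(-87\right) = -261$)
$b = 64$ ($b = 4 \left(-7 + 3 \left(-2 + 3\right)\right)^{2} = 4 \left(-7 + 3 \cdot 1\right)^{2} = 4 \left(-7 + 3\right)^{2} = 4 \left(-4\right)^{2} = 4 \cdot 16 = 64$)
$d{\left(f \right)} = -261 + f$ ($d{\left(f \right)} = f - 261 = -261 + f$)
$49618 - d{\left(b \right)} = 49618 - \left(-261 + 64\right) = 49618 - -197 = 49618 + 197 = 49815$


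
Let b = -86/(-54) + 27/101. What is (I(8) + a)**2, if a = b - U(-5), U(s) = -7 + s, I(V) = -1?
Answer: 1229834761/7436529 ≈ 165.38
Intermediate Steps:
b = 5072/2727 (b = -86*(-1/54) + 27*(1/101) = 43/27 + 27/101 = 5072/2727 ≈ 1.8599)
a = 37796/2727 (a = 5072/2727 - (-7 - 5) = 5072/2727 - 1*(-12) = 5072/2727 + 12 = 37796/2727 ≈ 13.860)
(I(8) + a)**2 = (-1 + 37796/2727)**2 = (35069/2727)**2 = 1229834761/7436529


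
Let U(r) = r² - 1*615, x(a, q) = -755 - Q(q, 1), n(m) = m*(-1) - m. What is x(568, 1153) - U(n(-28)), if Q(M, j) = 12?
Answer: -3288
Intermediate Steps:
n(m) = -2*m (n(m) = -m - m = -2*m)
x(a, q) = -767 (x(a, q) = -755 - 1*12 = -755 - 12 = -767)
U(r) = -615 + r² (U(r) = r² - 615 = -615 + r²)
x(568, 1153) - U(n(-28)) = -767 - (-615 + (-2*(-28))²) = -767 - (-615 + 56²) = -767 - (-615 + 3136) = -767 - 1*2521 = -767 - 2521 = -3288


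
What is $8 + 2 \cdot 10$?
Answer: $28$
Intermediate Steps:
$8 + 2 \cdot 10 = 8 + 20 = 28$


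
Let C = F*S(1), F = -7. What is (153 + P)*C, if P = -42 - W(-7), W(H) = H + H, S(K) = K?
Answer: -875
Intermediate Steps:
W(H) = 2*H
C = -7 (C = -7*1 = -7)
P = -28 (P = -42 - 2*(-7) = -42 - 1*(-14) = -42 + 14 = -28)
(153 + P)*C = (153 - 28)*(-7) = 125*(-7) = -875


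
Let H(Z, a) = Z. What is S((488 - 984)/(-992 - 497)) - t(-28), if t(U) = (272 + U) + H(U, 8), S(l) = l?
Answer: -321128/1489 ≈ -215.67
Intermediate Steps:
t(U) = 272 + 2*U (t(U) = (272 + U) + U = 272 + 2*U)
S((488 - 984)/(-992 - 497)) - t(-28) = (488 - 984)/(-992 - 497) - (272 + 2*(-28)) = -496/(-1489) - (272 - 56) = -496*(-1/1489) - 1*216 = 496/1489 - 216 = -321128/1489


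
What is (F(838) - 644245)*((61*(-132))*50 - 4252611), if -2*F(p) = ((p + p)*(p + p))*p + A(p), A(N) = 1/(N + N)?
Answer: 18375666110054729619/3352 ≈ 5.4820e+15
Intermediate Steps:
A(N) = 1/(2*N)
F(p) = -2*p³ - 1/(4*p) (F(p) = -(((p + p)*(p + p))*p + 1/(2*p))/2 = -(((2*p)*(2*p))*p + 1/(2*p))/2 = -((4*p²)*p + 1/(2*p))/2 = -(4*p³ + 1/(2*p))/2 = -(1/(2*p) + 4*p³)/2 = -2*p³ - 1/(4*p))
(F(838) - 644245)*((61*(-132))*50 - 4252611) = ((¼)*(-1 - 8*838⁴)/838 - 644245)*((61*(-132))*50 - 4252611) = ((¼)*(1/838)*(-1 - 8*493146635536) - 644245)*(-8052*50 - 4252611) = ((¼)*(1/838)*(-1 - 3945173084288) - 644245)*(-402600 - 4252611) = ((¼)*(1/838)*(-3945173084289) - 644245)*(-4655211) = (-3945173084289/3352 - 644245)*(-4655211) = -3947332593529/3352*(-4655211) = 18375666110054729619/3352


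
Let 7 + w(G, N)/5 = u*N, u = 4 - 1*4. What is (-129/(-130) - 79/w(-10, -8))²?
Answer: 8743849/828100 ≈ 10.559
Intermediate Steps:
u = 0 (u = 4 - 4 = 0)
w(G, N) = -35 (w(G, N) = -35 + 5*(0*N) = -35 + 5*0 = -35 + 0 = -35)
(-129/(-130) - 79/w(-10, -8))² = (-129/(-130) - 79/(-35))² = (-129*(-1/130) - 79*(-1/35))² = (129/130 + 79/35)² = (2957/910)² = 8743849/828100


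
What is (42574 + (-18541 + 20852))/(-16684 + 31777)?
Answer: 44885/15093 ≈ 2.9739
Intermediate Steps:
(42574 + (-18541 + 20852))/(-16684 + 31777) = (42574 + 2311)/15093 = 44885*(1/15093) = 44885/15093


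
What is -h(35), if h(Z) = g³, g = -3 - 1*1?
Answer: 64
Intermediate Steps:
g = -4 (g = -3 - 1 = -4)
h(Z) = -64 (h(Z) = (-4)³ = -64)
-h(35) = -1*(-64) = 64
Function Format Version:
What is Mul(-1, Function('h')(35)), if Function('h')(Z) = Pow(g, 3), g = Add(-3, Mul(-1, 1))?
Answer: 64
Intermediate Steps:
g = -4 (g = Add(-3, -1) = -4)
Function('h')(Z) = -64 (Function('h')(Z) = Pow(-4, 3) = -64)
Mul(-1, Function('h')(35)) = Mul(-1, -64) = 64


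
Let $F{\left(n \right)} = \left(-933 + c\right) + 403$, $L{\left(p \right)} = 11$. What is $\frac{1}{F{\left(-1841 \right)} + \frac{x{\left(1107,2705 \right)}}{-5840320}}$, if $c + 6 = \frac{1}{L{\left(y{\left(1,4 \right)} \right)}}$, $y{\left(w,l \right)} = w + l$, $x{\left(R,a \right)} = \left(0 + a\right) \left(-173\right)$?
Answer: $- \frac{12848704}{6884707757} \approx -0.0018663$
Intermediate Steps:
$x{\left(R,a \right)} = - 173 a$ ($x{\left(R,a \right)} = a \left(-173\right) = - 173 a$)
$y{\left(w,l \right)} = l + w$
$c = - \frac{65}{11}$ ($c = -6 + \frac{1}{11} = - \frac{65}{11} \approx -5.9091$)
$F{\left(n \right)} = - \frac{5895}{11}$ ($F{\left(n \right)} = \left(-933 - \frac{65}{11}\right) + 403 = - \frac{10328}{11} + 403 = - \frac{5895}{11}$)
$\frac{1}{F{\left(-1841 \right)} + \frac{x{\left(1107,2705 \right)}}{-5840320}} = \frac{1}{- \frac{5895}{11} + \frac{\left(-173\right) 2705}{-5840320}} = \frac{1}{- \frac{5895}{11} - - \frac{93593}{1168064}} = \frac{1}{- \frac{5895}{11} + \frac{93593}{1168064}} = \frac{1}{- \frac{6884707757}{12848704}} = - \frac{12848704}{6884707757}$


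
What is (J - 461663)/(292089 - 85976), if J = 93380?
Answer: -368283/206113 ≈ -1.7868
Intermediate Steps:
(J - 461663)/(292089 - 85976) = (93380 - 461663)/(292089 - 85976) = -368283/206113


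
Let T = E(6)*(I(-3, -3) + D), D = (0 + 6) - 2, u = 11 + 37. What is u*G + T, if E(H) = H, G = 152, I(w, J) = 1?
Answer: 7326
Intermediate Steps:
u = 48
D = 4 (D = 6 - 2 = 4)
T = 30 (T = 6*(1 + 4) = 6*5 = 30)
u*G + T = 48*152 + 30 = 7296 + 30 = 7326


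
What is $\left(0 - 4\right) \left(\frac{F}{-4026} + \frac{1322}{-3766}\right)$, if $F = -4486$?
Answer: $- \frac{11571904}{3790479} \approx -3.0529$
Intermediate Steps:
$\left(0 - 4\right) \left(\frac{F}{-4026} + \frac{1322}{-3766}\right) = \left(0 - 4\right) \left(- \frac{4486}{-4026} + \frac{1322}{-3766}\right) = - 4 \left(\left(-4486\right) \left(- \frac{1}{4026}\right) + 1322 \left(- \frac{1}{3766}\right)\right) = - 4 \left(\frac{2243}{2013} - \frac{661}{1883}\right) = \left(-4\right) \frac{2892976}{3790479} = - \frac{11571904}{3790479}$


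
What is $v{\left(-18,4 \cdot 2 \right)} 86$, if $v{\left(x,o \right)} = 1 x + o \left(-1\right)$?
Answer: $-2236$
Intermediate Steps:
$v{\left(x,o \right)} = x - o$
$v{\left(-18,4 \cdot 2 \right)} 86 = \left(-18 - 4 \cdot 2\right) 86 = \left(-18 - 8\right) 86 = \left(-26\right) 86 = -2236$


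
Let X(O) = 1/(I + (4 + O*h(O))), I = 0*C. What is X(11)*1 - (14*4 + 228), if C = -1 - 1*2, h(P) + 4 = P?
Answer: -23003/81 ≈ -283.99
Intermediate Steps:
h(P) = -4 + P
C = -3 (C = -1 - 2 = -3)
I = 0 (I = 0*(-3) = 0)
X(O) = 1/(4 + O*(-4 + O)) (X(O) = 1/(0 + (4 + O*(-4 + O))) = 1/(4 + O*(-4 + O)))
X(11)*1 - (14*4 + 228) = 1/(4 + 11*(-4 + 11)) - (14*4 + 228) = 1/(4 + 11*7) - (56 + 228) = 1/(4 + 77) - 1*284 = 1/81 - 284 = -23003/81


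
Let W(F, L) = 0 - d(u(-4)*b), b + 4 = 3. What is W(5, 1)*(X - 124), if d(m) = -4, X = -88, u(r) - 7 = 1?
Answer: -848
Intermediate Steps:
b = -1 (b = -4 + 3 = -1)
u(r) = 8 (u(r) = 7 + 1 = 8)
W(F, L) = 4 (W(F, L) = 0 - 1*(-4) = 0 + 4 = 4)
W(5, 1)*(X - 124) = 4*(-88 - 124) = 4*(-212) = -848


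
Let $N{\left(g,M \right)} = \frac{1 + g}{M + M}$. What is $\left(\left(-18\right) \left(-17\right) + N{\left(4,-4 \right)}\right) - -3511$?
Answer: $\frac{30531}{8} \approx 3816.4$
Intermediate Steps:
$N{\left(g,M \right)} = \frac{1 + g}{2 M}$
$\left(\left(-18\right) \left(-17\right) + N{\left(4,-4 \right)}\right) - -3511 = \left(\left(-18\right) \left(-17\right) + \frac{1 + 4}{2 \left(-4\right)}\right) - -3511 = \left(306 + \frac{1}{2} \left(- \frac{1}{4}\right) 5\right) + 3511 = \left(306 - \frac{5}{8}\right) + 3511 = \frac{2443}{8} + 3511 = \frac{30531}{8}$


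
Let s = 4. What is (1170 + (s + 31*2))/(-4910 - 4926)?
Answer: -309/2459 ≈ -0.12566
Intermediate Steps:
(1170 + (s + 31*2))/(-4910 - 4926) = (1170 + (4 + 31*2))/(-4910 - 4926) = (1170 + (4 + 62))/(-9836) = (1170 + 66)*(-1/9836) = 1236*(-1/9836) = -309/2459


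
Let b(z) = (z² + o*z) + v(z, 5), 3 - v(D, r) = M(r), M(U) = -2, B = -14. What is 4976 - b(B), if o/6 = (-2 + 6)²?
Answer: 6119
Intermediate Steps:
v(D, r) = 5 (v(D, r) = 3 - 1*(-2) = 3 + 2 = 5)
o = 96 (o = 6*(-2 + 6)² = 6*4² = 6*16 = 96)
b(z) = 5 + z² + 96*z (b(z) = (z² + 96*z) + 5 = 5 + z² + 96*z)
4976 - b(B) = 4976 - (5 + (-14)² + 96*(-14)) = 4976 - (5 + 196 - 1344) = 4976 - 1*(-1143) = 4976 + 1143 = 6119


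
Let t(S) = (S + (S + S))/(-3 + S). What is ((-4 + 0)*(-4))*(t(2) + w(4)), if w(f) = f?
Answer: -32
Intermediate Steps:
t(S) = 3*S/(-3 + S) (t(S) = (S + 2*S)/(-3 + S) = (3*S)/(-3 + S) = 3*S/(-3 + S))
((-4 + 0)*(-4))*(t(2) + w(4)) = ((-4 + 0)*(-4))*(3*2/(-3 + 2) + 4) = (-4*(-4))*(3*2/(-1) + 4) = 16*(3*2*(-1) + 4) = 16*(-6 + 4) = 16*(-2) = -32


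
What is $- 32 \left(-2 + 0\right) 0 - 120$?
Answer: $-120$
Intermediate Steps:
$- 32 \left(-2 + 0\right) 0 - 120 = - 32 \left(\left(-2\right) 0\right) - 120 = \left(-32\right) 0 - 120 = 0 - 120 = -120$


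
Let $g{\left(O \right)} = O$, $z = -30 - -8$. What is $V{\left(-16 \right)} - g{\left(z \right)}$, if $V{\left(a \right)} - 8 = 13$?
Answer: $43$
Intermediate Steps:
$V{\left(a \right)} = 21$ ($V{\left(a \right)} = 8 + 13 = 21$)
$z = -22$ ($z = -30 + 8 = -22$)
$V{\left(-16 \right)} - g{\left(z \right)} = 21 - -22 = 21 + 22 = 43$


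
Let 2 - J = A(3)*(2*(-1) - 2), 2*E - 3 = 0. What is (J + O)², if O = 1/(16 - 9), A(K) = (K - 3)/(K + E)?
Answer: 225/49 ≈ 4.5918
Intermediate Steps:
E = 3/2 (E = 3/2 + (½)*0 = 3/2 + 0 = 3/2 ≈ 1.5000)
A(K) = (-3 + K)/(3/2 + K) (A(K) = (K - 3)/(K + 3/2) = (-3 + K)/(3/2 + K))
J = 2 (J = 2 - 2*(-3 + 3)/(3 + 2*3)*(2*(-1) - 2) = 2 - 2*0/(3 + 6)*(-2 - 2) = 2 - 2*0/9*(-4) = 2 - 2*(⅑)*0*(-4) = 2 - 0*(-4) = 2 - 1*0 = 2 + 0 = 2)
O = ⅐ (O = 1/7 = ⅐ ≈ 0.14286)
(J + O)² = (2 + ⅐)² = (15/7)² = 225/49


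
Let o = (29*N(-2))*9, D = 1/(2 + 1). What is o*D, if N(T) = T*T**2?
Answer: -696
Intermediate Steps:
N(T) = T**3
D = 1/3 ≈ 0.33333
o = -2088 (o = (29*(-2)**3)*9 = (29*(-8))*9 = -232*9 = -2088)
o*D = -2088*1/3 = -696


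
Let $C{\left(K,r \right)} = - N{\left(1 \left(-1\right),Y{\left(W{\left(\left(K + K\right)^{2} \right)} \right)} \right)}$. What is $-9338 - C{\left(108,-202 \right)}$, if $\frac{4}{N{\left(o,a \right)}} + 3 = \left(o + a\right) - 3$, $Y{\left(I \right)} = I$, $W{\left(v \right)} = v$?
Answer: $- \frac{435608358}{46649} \approx -9338.0$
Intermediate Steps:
$N{\left(o,a \right)} = \frac{4}{-6 + a + o}$ ($N{\left(o,a \right)} = \frac{4}{-3 - \left(3 - a - o\right)} = \frac{4}{-3 + \left(-3 + a + o\right)} = \frac{4}{-6 + a + o}$)
$C{\left(K,r \right)} = - \frac{4}{-7 + 4 K^{2}}$ ($C{\left(K,r \right)} = - \frac{4}{-6 + \left(K + K\right)^{2} + 1 \left(-1\right)} = - \frac{4}{-6 + \left(2 K\right)^{2} - 1} = - \frac{4}{-6 + 4 K^{2} - 1} = - \frac{4}{-7 + 4 K^{2}}$)
$-9338 - C{\left(108,-202 \right)} = -9338 - - \frac{4}{-7 + 4 \cdot 108^{2}} = -9338 - - \frac{4}{-7 + 4 \cdot 11664} = -9338 - - \frac{4}{-7 + 46656} = -9338 - - \frac{4}{46649} = -9338 + \frac{4}{46649} = - \frac{435608358}{46649}$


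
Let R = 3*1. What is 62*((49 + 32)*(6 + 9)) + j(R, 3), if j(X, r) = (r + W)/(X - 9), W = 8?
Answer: 451969/6 ≈ 75328.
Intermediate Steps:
R = 3
j(X, r) = (8 + r)/(-9 + X) (j(X, r) = (r + 8)/(X - 9) = (8 + r)/(-9 + X))
62*((49 + 32)*(6 + 9)) + j(R, 3) = 62*((49 + 32)*(6 + 9)) + (8 + 3)/(-9 + 3) = 62*(81*15) + 11/(-6) = 62*1215 - 1/6*11 = 75330 - 11/6 = 451969/6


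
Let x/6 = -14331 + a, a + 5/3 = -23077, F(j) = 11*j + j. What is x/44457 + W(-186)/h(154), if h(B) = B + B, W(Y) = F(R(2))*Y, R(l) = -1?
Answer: 1074820/489027 ≈ 2.1979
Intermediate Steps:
F(j) = 12*j
W(Y) = -12*Y (W(Y) = (12*(-1))*Y = -12*Y)
a = -69236/3 (a = -5/3 - 23077 = -69236/3 ≈ -23079.)
h(B) = 2*B
x = -224458 (x = 6*(-14331 - 69236/3) = 6*(-112229/3) = -224458)
x/44457 + W(-186)/h(154) = -224458/44457 + (-12*(-186))/((2*154)) = -224458*1/44457 + 2232/308 = -224458/44457 + 2232*(1/308) = -224458/44457 + 558/77 = 1074820/489027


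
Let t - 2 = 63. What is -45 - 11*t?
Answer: -760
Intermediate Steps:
t = 65 (t = 2 + 63 = 65)
-45 - 11*t = -45 - 11*65 = -45 - 715 = -760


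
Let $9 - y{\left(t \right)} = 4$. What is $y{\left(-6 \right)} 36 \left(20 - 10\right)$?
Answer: $1800$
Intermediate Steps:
$y{\left(t \right)} = 5$ ($y{\left(t \right)} = 9 - 4 = 5$)
$y{\left(-6 \right)} 36 \left(20 - 10\right) = 5 \cdot 36 \left(20 - 10\right) = 180 \left(20 - 10\right) = 180 \cdot 10 = 1800$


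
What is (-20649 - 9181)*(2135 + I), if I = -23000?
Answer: 622402950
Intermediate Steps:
(-20649 - 9181)*(2135 + I) = (-20649 - 9181)*(2135 - 23000) = -29830*(-20865) = 622402950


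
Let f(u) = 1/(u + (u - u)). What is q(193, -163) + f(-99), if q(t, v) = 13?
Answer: 1286/99 ≈ 12.990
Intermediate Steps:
f(u) = 1/u (f(u) = 1/(u + 0) = 1/u)
q(193, -163) + f(-99) = 13 + 1/(-99) = 13 - 1/99 = 1286/99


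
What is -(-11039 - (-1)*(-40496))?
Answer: 51535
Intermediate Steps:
-(-11039 - (-1)*(-40496)) = -(-11039 - 1*40496) = -(-11039 - 40496) = -1*(-51535) = 51535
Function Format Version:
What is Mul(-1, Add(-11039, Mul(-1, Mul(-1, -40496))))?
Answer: 51535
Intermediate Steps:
Mul(-1, Add(-11039, Mul(-1, Mul(-1, -40496)))) = Mul(-1, Add(-11039, Mul(-1, 40496))) = Mul(-1, Add(-11039, -40496)) = Mul(-1, -51535) = 51535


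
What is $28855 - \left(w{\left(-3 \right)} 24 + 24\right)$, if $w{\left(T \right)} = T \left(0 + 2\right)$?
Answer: $28975$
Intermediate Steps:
$w{\left(T \right)} = 2 T$ ($w{\left(T \right)} = T 2 = 2 T$)
$28855 - \left(w{\left(-3 \right)} 24 + 24\right) = 28855 - \left(2 \left(-3\right) 24 + 24\right) = 28855 - \left(\left(-6\right) 24 + 24\right) = 28855 - \left(-144 + 24\right) = 28855 - -120 = 28855 + 120 = 28975$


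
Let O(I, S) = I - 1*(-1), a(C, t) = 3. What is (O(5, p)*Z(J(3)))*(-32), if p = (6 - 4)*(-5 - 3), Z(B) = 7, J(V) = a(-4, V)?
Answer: -1344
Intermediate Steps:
J(V) = 3
p = -16 (p = 2*(-8) = -16)
O(I, S) = 1 + I (O(I, S) = I + 1 = 1 + I)
(O(5, p)*Z(J(3)))*(-32) = ((1 + 5)*7)*(-32) = (6*7)*(-32) = 42*(-32) = -1344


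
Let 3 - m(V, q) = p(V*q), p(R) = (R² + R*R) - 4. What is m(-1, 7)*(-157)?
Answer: 14287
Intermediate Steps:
p(R) = -4 + 2*R² (p(R) = (R² + R²) - 4 = 2*R² - 4 = -4 + 2*R²)
m(V, q) = 7 - 2*V²*q² (m(V, q) = 3 - (-4 + 2*(V*q)²) = 3 - (-4 + 2*(V²*q²)) = 3 - (-4 + 2*V²*q²) = 3 + (4 - 2*V²*q²) = 7 - 2*V²*q²)
m(-1, 7)*(-157) = (7 - 2*(-1)²*7²)*(-157) = (7 - 2*1*49)*(-157) = (7 - 98)*(-157) = -91*(-157) = 14287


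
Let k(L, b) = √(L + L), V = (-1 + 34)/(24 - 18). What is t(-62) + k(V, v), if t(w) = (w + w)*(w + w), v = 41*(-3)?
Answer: 15376 + √11 ≈ 15379.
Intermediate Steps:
v = -123
t(w) = 4*w² (t(w) = (2*w)*(2*w) = 4*w²)
V = 11/2 (V = 33/6 = 33*(⅙) = 11/2 ≈ 5.5000)
k(L, b) = √2*√L (k(L, b) = √(2*L) = √2*√L)
t(-62) + k(V, v) = 4*(-62)² + √2*√(11/2) = 4*3844 + √2*(√22/2) = 15376 + √11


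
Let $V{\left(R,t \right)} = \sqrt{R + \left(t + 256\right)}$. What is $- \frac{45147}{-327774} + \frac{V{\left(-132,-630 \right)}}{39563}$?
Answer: $\frac{15049}{109258} + \frac{i \sqrt{506}}{39563} \approx 0.13774 + 0.00056857 i$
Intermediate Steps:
$V{\left(R,t \right)} = \sqrt{256 + R + t}$ ($V{\left(R,t \right)} = \sqrt{R + \left(256 + t\right)} = \sqrt{256 + R + t}$)
$- \frac{45147}{-327774} + \frac{V{\left(-132,-630 \right)}}{39563} = - \frac{45147}{-327774} + \frac{\sqrt{256 - 132 - 630}}{39563} = \left(-45147\right) \left(- \frac{1}{327774}\right) + \sqrt{-506} \cdot \frac{1}{39563} = \frac{15049}{109258} + i \sqrt{506} \cdot \frac{1}{39563} = \frac{15049}{109258} + \frac{i \sqrt{506}}{39563}$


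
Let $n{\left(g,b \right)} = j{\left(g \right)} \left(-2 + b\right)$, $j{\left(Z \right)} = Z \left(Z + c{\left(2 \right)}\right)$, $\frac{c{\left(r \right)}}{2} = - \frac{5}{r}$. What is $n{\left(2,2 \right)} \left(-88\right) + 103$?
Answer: $103$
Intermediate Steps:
$c{\left(r \right)} = - \frac{10}{r}$ ($c{\left(r \right)} = 2 \left(- \frac{5}{r}\right) = - \frac{10}{r}$)
$j{\left(Z \right)} = Z \left(-5 + Z\right)$ ($j{\left(Z \right)} = Z \left(Z - \frac{10}{2}\right) = Z \left(Z - 5\right) = Z \left(-5 + Z\right)$)
$n{\left(g,b \right)} = g \left(-5 + g\right) \left(-2 + b\right)$
$n{\left(2,2 \right)} \left(-88\right) + 103 = 2 \left(-5 + 2\right) \left(-2 + 2\right) \left(-88\right) + 103 = 2 \left(-3\right) 0 \left(-88\right) + 103 = 0 \left(-88\right) + 103 = 0 + 103 = 103$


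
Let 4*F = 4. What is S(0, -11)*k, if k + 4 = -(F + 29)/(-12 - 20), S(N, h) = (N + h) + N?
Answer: 539/16 ≈ 33.688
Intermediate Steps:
F = 1 (F = (¼)*4 = 1)
S(N, h) = h + 2*N
k = -49/16 (k = -4 - (1 + 29)/(-12 - 20) = -4 - 30/(-32) = -4 - 30*(-1)/32 = -4 - 1*(-15/16) = -4 + 15/16 = -49/16 ≈ -3.0625)
S(0, -11)*k = (-11 + 2*0)*(-49/16) = (-11 + 0)*(-49/16) = -11*(-49/16) = 539/16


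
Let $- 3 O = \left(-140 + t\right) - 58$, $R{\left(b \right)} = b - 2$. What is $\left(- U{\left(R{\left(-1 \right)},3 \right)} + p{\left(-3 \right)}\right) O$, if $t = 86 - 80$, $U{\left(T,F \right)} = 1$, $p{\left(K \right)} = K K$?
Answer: $512$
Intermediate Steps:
$p{\left(K \right)} = K^{2}$
$R{\left(b \right)} = -2 + b$
$t = 6$
$O = 64$ ($O = - \frac{\left(-140 + 6\right) - 58}{3} = - \frac{-134 - 58}{3} = \left(- \frac{1}{3}\right) \left(-192\right) = 64$)
$\left(- U{\left(R{\left(-1 \right)},3 \right)} + p{\left(-3 \right)}\right) O = \left(\left(-1\right) 1 + \left(-3\right)^{2}\right) 64 = \left(-1 + 9\right) 64 = 8 \cdot 64 = 512$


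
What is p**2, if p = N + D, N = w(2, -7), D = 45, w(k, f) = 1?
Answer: 2116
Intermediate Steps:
N = 1
p = 46 (p = 1 + 45 = 46)
p**2 = 46**2 = 2116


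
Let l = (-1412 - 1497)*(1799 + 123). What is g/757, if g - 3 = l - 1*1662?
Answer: -5592757/757 ≈ -7388.1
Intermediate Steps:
l = -5591098 (l = -2909*1922 = -5591098)
g = -5592757 (g = 3 + (-5591098 - 1*1662) = 3 + (-5591098 - 1662) = 3 - 5592760 = -5592757)
g/757 = -5592757/757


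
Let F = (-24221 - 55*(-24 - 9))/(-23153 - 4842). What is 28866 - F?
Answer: 808081264/27995 ≈ 28865.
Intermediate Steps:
F = 22406/27995 (F = (-24221 - 55*(-33))/(-27995) = (-24221 + 1815)*(-1/27995) = -22406*(-1/27995) = 22406/27995 ≈ 0.80036)
28866 - F = 28866 - 1*22406/27995 = 28866 - 22406/27995 = 808081264/27995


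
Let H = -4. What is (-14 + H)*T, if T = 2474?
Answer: -44532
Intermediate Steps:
(-14 + H)*T = (-14 - 4)*2474 = -18*2474 = -44532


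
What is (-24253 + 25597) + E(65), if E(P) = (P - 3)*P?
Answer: 5374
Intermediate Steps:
E(P) = P*(-3 + P) (E(P) = (-3 + P)*P = P*(-3 + P))
(-24253 + 25597) + E(65) = (-24253 + 25597) + 65*(-3 + 65) = 1344 + 65*62 = 1344 + 4030 = 5374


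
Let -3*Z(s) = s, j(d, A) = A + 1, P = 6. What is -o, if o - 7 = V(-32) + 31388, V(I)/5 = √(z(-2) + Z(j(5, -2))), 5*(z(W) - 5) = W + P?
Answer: -31395 - 2*√345/3 ≈ -31407.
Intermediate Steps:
j(d, A) = 1 + A
z(W) = 31/5 + W/5 (z(W) = 5 + (W + 6)/5 = 5 + (6 + W)/5 = 5 + (6/5 + W/5) = 31/5 + W/5)
Z(s) = -s/3
V(I) = 2*√345/3 (V(I) = 5*√((31/5 + (⅕)*(-2)) - (1 - 2)/3) = 5*√((31/5 - ⅖) - ⅓*(-1)) = 5*√(29/5 + ⅓) = 5*√(92/15) = 5*(2*√345/15) = 2*√345/3)
o = 31395 + 2*√345/3 (o = 7 + (2*√345/3 + 31388) = 7 + (31388 + 2*√345/3) = 31395 + 2*√345/3 ≈ 31407.)
-o = -(31395 + 2*√345/3) = -31395 - 2*√345/3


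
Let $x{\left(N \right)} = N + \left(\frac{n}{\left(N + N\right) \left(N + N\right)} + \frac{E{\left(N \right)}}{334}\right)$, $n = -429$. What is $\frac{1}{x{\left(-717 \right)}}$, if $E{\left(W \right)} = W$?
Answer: $- \frac{114470484}{82321095451} \approx -0.0013905$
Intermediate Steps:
$x{\left(N \right)} = - \frac{429}{4 N^{2}} + \frac{335 N}{334}$ ($x{\left(N \right)} = N + \left(- \frac{429}{\left(N + N\right) \left(N + N\right)} + \frac{N}{334}\right) = N + \left(- \frac{429}{2 N 2 N} + N \frac{1}{334}\right) = N + \left(- \frac{429}{4 N^{2}} + \frac{N}{334}\right) = - \frac{429}{4 N^{2}} + \frac{335 N}{334}$)
$\frac{1}{x{\left(-717 \right)}} = \frac{1}{\frac{1}{668} \cdot \frac{1}{514089} \left(-71643 + 670 \left(-717\right)^{3}\right)} = \frac{1}{\frac{1}{668} \cdot \frac{1}{514089} \left(-71643 + 670 \left(-368601813\right)\right)} = \frac{1}{\frac{1}{668} \cdot \frac{1}{514089} \left(-71643 - 246963214710\right)} = \frac{1}{\frac{1}{668} \cdot \frac{1}{514089} \left(-246963286353\right)} = \frac{1}{- \frac{82321095451}{114470484}} = - \frac{114470484}{82321095451}$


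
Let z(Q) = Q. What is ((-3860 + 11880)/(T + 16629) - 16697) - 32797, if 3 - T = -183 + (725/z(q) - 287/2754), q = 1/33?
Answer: -969146926662/19580653 ≈ -49495.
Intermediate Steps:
q = 1/33 ≈ 0.030303
T = -65376919/2754 (T = 3 - (-183 + (725/(1/33) - 287/2754)) = 3 - (-183 + (725*33 - 287*1/2754)) = 3 - (-183 + (23925 - 287/2754)) = 3 - (-183 + 65889163/2754) = 3 - 1*65385181/2754 = 3 - 65385181/2754 = -65376919/2754 ≈ -23739.)
((-3860 + 11880)/(T + 16629) - 16697) - 32797 = ((-3860 + 11880)/(-65376919/2754 + 16629) - 16697) - 32797 = (8020/(-19580653/2754) - 16697) - 32797 = (8020*(-2754/19580653) - 16697) - 32797 = (-22087080/19580653 - 16697) - 32797 = -326960250221/19580653 - 32797 = -969146926662/19580653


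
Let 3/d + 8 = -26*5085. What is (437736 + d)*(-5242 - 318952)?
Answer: -9381619736199165/66109 ≈ -1.4191e+11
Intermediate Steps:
d = -3/132218 (d = 3/(-8 - 26*5085) = 3/(-8 - 132210) = 3/(-132218) = 3*(-1/132218) = -3/132218 ≈ -2.2690e-5)
(437736 + d)*(-5242 - 318952) = (437736 - 3/132218)*(-5242 - 318952) = (57876578445/132218)*(-324194) = -9381619736199165/66109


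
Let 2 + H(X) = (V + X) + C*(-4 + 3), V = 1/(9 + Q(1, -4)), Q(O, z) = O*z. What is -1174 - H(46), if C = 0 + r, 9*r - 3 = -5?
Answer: -54829/45 ≈ -1218.4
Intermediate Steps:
r = -2/9 (r = ⅓ + (⅑)*(-5) = ⅓ - 5/9 = -2/9 ≈ -0.22222)
C = -2/9 (C = 0 - 2/9 = -2/9 ≈ -0.22222)
V = ⅕ (V = 1/(9 + 1*(-4)) = 1/(9 - 4) = 1/5 = ⅕ ≈ 0.20000)
H(X) = -71/45 + X (H(X) = -2 + ((⅕ + X) - 2*(-4 + 3)/9) = -2 + ((⅕ + X) - 2/9*(-1)) = -2 + ((⅕ + X) + 2/9) = -2 + (19/45 + X) = -71/45 + X)
-1174 - H(46) = -1174 - (-71/45 + 46) = -1174 - 1*1999/45 = -1174 - 1999/45 = -54829/45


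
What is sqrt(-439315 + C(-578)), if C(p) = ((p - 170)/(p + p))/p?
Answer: I*sqrt(146768112834)/578 ≈ 662.81*I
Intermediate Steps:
C(p) = (-170 + p)/(2*p**2) (C(p) = ((-170 + p)/((2*p)))/p = ((-170 + p)*(1/(2*p)))/p = ((-170 + p)/(2*p))/p = (-170 + p)/(2*p**2))
sqrt(-439315 + C(-578)) = sqrt(-439315 + (1/2)*(-170 - 578)/(-578)**2) = sqrt(-439315 + (1/2)*(1/334084)*(-748)) = sqrt(-439315 - 11/9826) = sqrt(-4316709201/9826) = I*sqrt(146768112834)/578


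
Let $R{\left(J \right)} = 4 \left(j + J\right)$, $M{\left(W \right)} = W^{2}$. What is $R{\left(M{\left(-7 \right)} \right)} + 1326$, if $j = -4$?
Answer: $1506$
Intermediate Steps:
$R{\left(J \right)} = -16 + 4 J$ ($R{\left(J \right)} = 4 \left(-4 + J\right) = -16 + 4 J$)
$R{\left(M{\left(-7 \right)} \right)} + 1326 = \left(-16 + 4 \left(-7\right)^{2}\right) + 1326 = \left(-16 + 4 \cdot 49\right) + 1326 = \left(-16 + 196\right) + 1326 = 180 + 1326 = 1506$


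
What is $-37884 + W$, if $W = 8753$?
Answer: $-29131$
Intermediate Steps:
$-37884 + W = -37884 + 8753 = -29131$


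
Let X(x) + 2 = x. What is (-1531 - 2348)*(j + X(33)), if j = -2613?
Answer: 10015578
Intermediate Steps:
X(x) = -2 + x
(-1531 - 2348)*(j + X(33)) = (-1531 - 2348)*(-2613 + (-2 + 33)) = -3879*(-2613 + 31) = -3879*(-2582) = 10015578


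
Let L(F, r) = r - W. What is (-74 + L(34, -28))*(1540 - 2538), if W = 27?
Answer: 128742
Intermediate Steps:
L(F, r) = -27 + r (L(F, r) = r - 1*27 = r - 27 = -27 + r)
(-74 + L(34, -28))*(1540 - 2538) = (-74 + (-27 - 28))*(1540 - 2538) = (-74 - 55)*(-998) = -129*(-998) = 128742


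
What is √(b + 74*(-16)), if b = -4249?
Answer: I*√5433 ≈ 73.709*I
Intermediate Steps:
√(b + 74*(-16)) = √(-4249 + 74*(-16)) = √(-4249 - 1184) = √(-5433) = I*√5433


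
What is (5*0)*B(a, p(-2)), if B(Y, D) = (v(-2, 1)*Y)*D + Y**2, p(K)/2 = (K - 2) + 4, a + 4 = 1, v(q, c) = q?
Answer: 0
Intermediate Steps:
a = -3 (a = -4 + 1 = -3)
p(K) = 4 + 2*K (p(K) = 2*((K - 2) + 4) = 2*((-2 + K) + 4) = 2*(2 + K) = 4 + 2*K)
B(Y, D) = Y**2 - 2*D*Y (B(Y, D) = (-2*Y)*D + Y**2 = -2*D*Y + Y**2 = Y**2 - 2*D*Y)
(5*0)*B(a, p(-2)) = (5*0)*(-3*(-3 - 2*(4 + 2*(-2)))) = 0*(-3*(-3 - 2*(4 - 4))) = 0*(-3*(-3 - 2*0)) = 0*(-3*(-3 + 0)) = 0*(-3*(-3)) = 0*9 = 0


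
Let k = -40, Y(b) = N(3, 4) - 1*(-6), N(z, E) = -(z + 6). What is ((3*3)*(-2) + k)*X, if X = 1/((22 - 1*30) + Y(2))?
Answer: 58/11 ≈ 5.2727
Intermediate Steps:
N(z, E) = -6 - z (N(z, E) = -(6 + z) = -6 - z)
Y(b) = -3 (Y(b) = (-6 - 1*3) - 1*(-6) = (-6 - 3) + 6 = -9 + 6 = -3)
X = -1/11 (X = 1/((22 - 1*30) - 3) = 1/((22 - 30) - 3) = 1/(-8 - 3) = 1/(-11) = -1/11 ≈ -0.090909)
((3*3)*(-2) + k)*X = ((3*3)*(-2) - 40)*(-1/11) = (9*(-2) - 40)*(-1/11) = (-18 - 40)*(-1/11) = -58*(-1/11) = 58/11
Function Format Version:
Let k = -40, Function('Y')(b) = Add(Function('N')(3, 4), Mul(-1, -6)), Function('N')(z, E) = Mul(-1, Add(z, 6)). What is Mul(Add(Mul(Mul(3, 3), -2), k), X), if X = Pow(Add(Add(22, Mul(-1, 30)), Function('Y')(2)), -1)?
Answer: Rational(58, 11) ≈ 5.2727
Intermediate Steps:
Function('N')(z, E) = Add(-6, Mul(-1, z)) (Function('N')(z, E) = Mul(-1, Add(6, z)) = Add(-6, Mul(-1, z)))
Function('Y')(b) = -3 (Function('Y')(b) = Add(Add(-6, Mul(-1, 3)), Mul(-1, -6)) = Add(Add(-6, -3), 6) = Add(-9, 6) = -3)
X = Rational(-1, 11) (X = Pow(Add(Add(22, Mul(-1, 30)), -3), -1) = Pow(Add(Add(22, -30), -3), -1) = Pow(Add(-8, -3), -1) = Pow(-11, -1) = Rational(-1, 11) ≈ -0.090909)
Mul(Add(Mul(Mul(3, 3), -2), k), X) = Mul(Add(Mul(Mul(3, 3), -2), -40), Rational(-1, 11)) = Mul(Add(Mul(9, -2), -40), Rational(-1, 11)) = Mul(Add(-18, -40), Rational(-1, 11)) = Mul(-58, Rational(-1, 11)) = Rational(58, 11)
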